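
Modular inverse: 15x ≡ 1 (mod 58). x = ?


Use the extended Euclidean algorithm to write 1 = 15·s + 58·t; then s mod 58 is the inverse.
Euclidean algorithm:
  15 = 0·58 + 15
  58 = 3·15 + 13
  15 = 1·13 + 2
  13 = 6·2 + 1
  2 = 2·1 + 0
gcd(15,58) = 1
Back-substitution gives: 15·(-27) + 58·(7) = 1
So 15⁻¹ ≡ -27 ≡ 31 (mod 58)
Check: 15 × 31 = 465 ≡ 1 (mod 58) ✓

15⁻¹ ≡ 31 (mod 58)


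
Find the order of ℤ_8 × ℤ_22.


|A × B| = |A| · |B|
|ℤ_8 × ℤ_22| = 8 × 22 = 176

|ℤ_8 × ℤ_22| = 176


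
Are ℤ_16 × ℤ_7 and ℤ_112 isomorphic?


Comparing ℤ_16 × ℤ_7 and ℤ_112:
gcd(16,7) = 1, so ℤ_16 × ℤ_7 ≅ ℤ_112 (CRT)

Yes, ℤ_16 × ℤ_7 ≅ ℤ_112


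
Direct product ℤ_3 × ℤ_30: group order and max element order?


|ℤ_3 × ℤ_30| = 3 × 30 = 90
Max element order = lcm(3,30) = 30
Cyclic? No (gcd=3)

|ℤ_3×ℤ_30| = 90, max element order = 30


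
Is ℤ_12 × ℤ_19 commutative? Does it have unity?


Direct product ring; commutative with unity (1,1); but (1,0)·(0,1) = (0,0) gives zero divisors, so not an integral domain
Commutative: Yes
Integral domain: No
Has unity: Yes

ℤ_12 × ℤ_19: Commutative=Yes, Unity=Yes


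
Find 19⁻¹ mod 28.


Use the extended Euclidean algorithm to write 1 = 19·s + 28·t; then s mod 28 is the inverse.
Euclidean algorithm:
  19 = 0·28 + 19
  28 = 1·19 + 9
  19 = 2·9 + 1
  9 = 9·1 + 0
gcd(19,28) = 1
Back-substitution gives: 19·(3) + 28·(-2) = 1
So 19⁻¹ ≡ 3 ≡ 3 (mod 28)
Check: 19 × 3 = 57 ≡ 1 (mod 28) ✓

19⁻¹ ≡ 3 (mod 28)


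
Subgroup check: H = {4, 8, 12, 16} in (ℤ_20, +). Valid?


Subgroup test for H = {4, 8, 12, 16} in (ℤ_20, +):
(1) 0 ∈ H? No
(2) Closure: for all a,b ∈ H, (a+b) mod 20 ∈ H? No  [counterexample: 4 + 16 = 0 ∉ H]
(3) Inverses: for all a ∈ H, -a mod 20 ∈ H? Yes

No, H is not a subgroup of ℤ_20


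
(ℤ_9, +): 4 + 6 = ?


Operation: addition mod 9
4 + 6 = (a + b) mod 9 with a = 4, b = 6

4 + 6 = 1


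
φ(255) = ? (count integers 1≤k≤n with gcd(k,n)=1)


Factor n: 255 = 3 × 5 × 17
φ(n) = n · ∏(1 - 1/p) over distinct primes p | n
φ(255) = 255 · (1 - 1/3) · (1 - 1/5) · (1 - 1/17) = 128

φ(255) = 128


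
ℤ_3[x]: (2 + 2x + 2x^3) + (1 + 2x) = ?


Add coefficients mod 3:
x^0: 2 + 1 = 0 (mod 3)
x^1: 2 + 2 = 1 (mod 3)
x^2: 0 + 0 = 0 (mod 3)
x^3: 2 + 0 = 2 (mod 3)
Result: x + 2x^3

f + g = x + 2x^3


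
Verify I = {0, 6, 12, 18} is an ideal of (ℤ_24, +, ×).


Check ideal conditions for I = {0, 6, 12, 18} in ℤ_24:
(1) I is an additive subgroup? Yes
(2) For r ∈ ℤ_24 and a ∈ I: r·a ∈ I? Yes

Yes, I is an ideal of ℤ_24


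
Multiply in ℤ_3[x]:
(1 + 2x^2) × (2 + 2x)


Expand and collect like terms; reduce coefficients mod 3:
x^0: 1·2 = 2 ≡ 2 (mod 3)
x^1: 1·2 + 0·2 = 2 ≡ 2 (mod 3)
x^2: 0·2 + 2·2 = 4 ≡ 1 (mod 3)
x^3: 2·2 = 4 ≡ 1 (mod 3)
Result: 2 + 2x + x^2 + x^3

f · g = 2 + 2x + x^2 + x^3


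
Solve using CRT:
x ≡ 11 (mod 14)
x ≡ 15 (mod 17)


m₁ = 14, m₂ = 17, gcd = 1, so CRT applies. M = m₁·m₂ = 238
Let M₁ = M/m₁ = 17, M₂ = M/m₂ = 14
Find y₁ ≡ M₁⁻¹ (mod m₁): 17⁻¹ ≡ 5 (mod 14)
Find y₂ ≡ M₂⁻¹ (mod m₂): 14⁻¹ ≡ 11 (mod 17)
x = a₁·M₁·y₁ + a₂·M₂·y₂ = 11·17·5 + 15·14·11 = 3245
Reduce mod 238: x ≡ 151
Check: 151 mod 14 = 11 ✓, 151 mod 17 = 15 ✓

x ≡ 151 (mod 238)


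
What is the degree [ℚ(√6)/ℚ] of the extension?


√6 has minimal polynomial x² - 6 (irreducible over ℚ since 6 is squarefree)

[ℚ(√6)/ℚ] = 2


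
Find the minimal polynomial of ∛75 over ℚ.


∛75 satisfies x³ - 75 = 0, irreducible over ℚ (no rational root; 75 is not a perfect cube)

Minimal polynomial: x³ - 75


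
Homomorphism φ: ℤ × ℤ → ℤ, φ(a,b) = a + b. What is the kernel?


Kernel = preimage of identity
ker(φ) = {(a,b) ∈ ℤ² | a+b = 0} = {(a,-a) | a ∈ ℤ}

ker(φ) = {(a,-a) | a ∈ ℤ}


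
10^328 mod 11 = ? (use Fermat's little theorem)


Fermat's little theorem: if p is prime and gcd(a,p)=1, then a^(p-1) ≡ 1 (mod p)
p = 11 is prime, gcd(10,11) = 1
Reduce exponent: 328 mod 10 = 8
So 10^328 ≡ 10^8 (mod 11)
10^8 mod 11 = 1

10^328 ≡ 1 (mod 11)


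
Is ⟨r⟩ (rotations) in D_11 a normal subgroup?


H = ⟨r⟩ (rotations) in D_11
The rotation subgroup ⟨r⟩ has index 2 in D_11, so it is normal

Yes, normal subgroup


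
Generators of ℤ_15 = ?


g generates ℤ_n iff gcd(g,n) = 1
Checking each g ∈ {1,...,14}:
gcd(1,15) = 1
gcd(2,15) = 1
gcd(3,15) = 3
gcd(4,15) = 1
gcd(5,15) = 5
gcd(6,15) = 3
gcd(7,15) = 1
gcd(8,15) = 1
gcd(9,15) = 3
gcd(10,15) = 5
gcd(11,15) = 1
gcd(12,15) = 3
gcd(13,15) = 1
gcd(14,15) = 1
Generators: {1, 2, 4, 7, 8, 11, 13, 14}
Number of generators = φ(15) = 8

Generators of ℤ_15 = {1, 2, 4, 7, 8, 11, 13, 14}


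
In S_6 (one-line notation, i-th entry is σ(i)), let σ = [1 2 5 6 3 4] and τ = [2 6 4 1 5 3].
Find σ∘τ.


σ∘τ: apply τ first, then σ
1 →τ 2 →σ 2
2 →τ 6 →σ 4
3 →τ 4 →σ 6
4 →τ 1 →σ 1
5 →τ 5 →σ 3
6 →τ 3 →σ 5

σ∘τ = [2 4 6 1 3 5]


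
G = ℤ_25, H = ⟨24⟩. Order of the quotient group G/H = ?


|⟨24⟩| = n / gcd(24, 25) = 25 / 1 = 25
H is normal (ℤ_25 is abelian).
|G/H| = |G| / |H| = 25 / 25 = 1

|G/H| = 1


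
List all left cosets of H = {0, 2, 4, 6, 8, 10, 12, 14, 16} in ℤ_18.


H = {0, 2, 4, 6, 8, 10, 12, 14, 16}, |H| = 9
Number of cosets = |G|/|H| = 18/9 = 2
0 + H = {0, 2, 4, 6, 8, 10, 12, 14, 16}
1 + H = {1, 3, 5, 7, 9, 11, 13, 15, 17}

Cosets: 0+H={0,2,4,6,8,10,12,14,16}; 1+H={1,3,5,7,9,11,13,15,17}


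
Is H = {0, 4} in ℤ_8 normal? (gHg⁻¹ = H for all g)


H = {0, 4} in ℤ_8
ℤ_8 is abelian; every subgroup of an abelian group is normal

Yes, normal subgroup


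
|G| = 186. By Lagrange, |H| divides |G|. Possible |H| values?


Lagrange's theorem: |H| divides |G|
|G| = 186
Divisors of 186: 1, 2, 3, 6, 31, 62, 93, 186

Possible subgroup orders: {1, 2, 3, 6, 31, 62, 93, 186}


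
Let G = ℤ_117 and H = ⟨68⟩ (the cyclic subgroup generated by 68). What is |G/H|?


|⟨68⟩| = n / gcd(68, 117) = 117 / 1 = 117
H is normal (ℤ_117 is abelian).
|G/H| = |G| / |H| = 117 / 117 = 1

|G/H| = 1


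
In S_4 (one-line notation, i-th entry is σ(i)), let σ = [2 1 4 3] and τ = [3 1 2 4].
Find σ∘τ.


σ∘τ: apply τ first, then σ
1 →τ 3 →σ 4
2 →τ 1 →σ 2
3 →τ 2 →σ 1
4 →τ 4 →σ 3

σ∘τ = [4 2 1 3]


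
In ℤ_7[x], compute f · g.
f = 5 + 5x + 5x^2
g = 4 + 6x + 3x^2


Expand and collect like terms; reduce coefficients mod 7:
x^0: 5·4 = 20 ≡ 6 (mod 7)
x^1: 5·6 + 5·4 = 50 ≡ 1 (mod 7)
x^2: 5·3 + 5·6 + 5·4 = 65 ≡ 2 (mod 7)
x^3: 5·3 + 5·6 = 45 ≡ 3 (mod 7)
x^4: 5·3 = 15 ≡ 1 (mod 7)
Result: 6 + x + 2x^2 + 3x^3 + x^4

f · g = 6 + x + 2x^2 + 3x^3 + x^4


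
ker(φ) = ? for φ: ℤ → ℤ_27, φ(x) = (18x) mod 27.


Kernel = preimage of identity
ker(φ) = {x ∈ ℤ : 18x ≡ 0 (mod 27)}. gcd(18,27) = 9, so 18x ≡ 0 (mod 27) ⟺ x ≡ 0 (mod 27/9 = 3). Hence ker(φ) = 3ℤ

ker(φ) = 3ℤ


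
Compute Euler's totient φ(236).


Factor n: 236 = 2^2 × 59
φ(n) = n · ∏(1 - 1/p) over distinct primes p | n
φ(236) = 236 · (1 - 1/2) · (1 - 1/59) = 116

φ(236) = 116


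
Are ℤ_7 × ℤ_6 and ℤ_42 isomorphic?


Comparing ℤ_7 × ℤ_6 and ℤ_42:
gcd(7,6) = 1, so ℤ_7 × ℤ_6 ≅ ℤ_42 (CRT)

Yes, ℤ_7 × ℤ_6 ≅ ℤ_42


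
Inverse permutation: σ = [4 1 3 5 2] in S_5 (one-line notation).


To find σ⁻¹, swap domain and range:
σ(1) = 4 → σ⁻¹(4) = 1
σ(2) = 1 → σ⁻¹(1) = 2
σ(3) = 3 → σ⁻¹(3) = 3
σ(4) = 5 → σ⁻¹(5) = 4
σ(5) = 2 → σ⁻¹(2) = 5

σ⁻¹ = [2 5 3 1 4]


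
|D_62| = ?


|D_n| = 2n (n rotations and n reflections)
|D_62| = 2×62 = 124

|D_62| = 124


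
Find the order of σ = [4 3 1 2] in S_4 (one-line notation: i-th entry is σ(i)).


Cycle decomposition: (1 4 2 3)
Cycle lengths: 4
Order = lcm(4) = 4

ord(σ) = 4


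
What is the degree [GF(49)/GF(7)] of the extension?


GF(49) = GF(7^2), so the extension degree is 2

[GF(49)/GF(7)] = 2


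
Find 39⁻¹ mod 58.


Use the extended Euclidean algorithm to write 1 = 39·s + 58·t; then s mod 58 is the inverse.
Euclidean algorithm:
  39 = 0·58 + 39
  58 = 1·39 + 19
  39 = 2·19 + 1
  19 = 19·1 + 0
gcd(39,58) = 1
Back-substitution gives: 39·(3) + 58·(-2) = 1
So 39⁻¹ ≡ 3 ≡ 3 (mod 58)
Check: 39 × 3 = 117 ≡ 1 (mod 58) ✓

39⁻¹ ≡ 3 (mod 58)


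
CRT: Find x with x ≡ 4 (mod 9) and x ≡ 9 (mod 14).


m₁ = 9, m₂ = 14, gcd = 1, so CRT applies. M = m₁·m₂ = 126
Let M₁ = M/m₁ = 14, M₂ = M/m₂ = 9
Find y₁ ≡ M₁⁻¹ (mod m₁): 14⁻¹ ≡ 2 (mod 9)
Find y₂ ≡ M₂⁻¹ (mod m₂): 9⁻¹ ≡ 11 (mod 14)
x = a₁·M₁·y₁ + a₂·M₂·y₂ = 4·14·2 + 9·9·11 = 1003
Reduce mod 126: x ≡ 121
Check: 121 mod 9 = 4 ✓, 121 mod 14 = 9 ✓

x ≡ 121 (mod 126)


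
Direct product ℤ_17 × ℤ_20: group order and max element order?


|ℤ_17 × ℤ_20| = 17 × 20 = 340
Max element order = lcm(17,20) = 340
Cyclic? Yes (gcd=1)

|ℤ_17×ℤ_20| = 340, max element order = 340


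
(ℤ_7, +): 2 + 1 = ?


Operation: addition mod 7
2 + 1 = (a + b) mod 7 with a = 2, b = 1

2 + 1 = 3


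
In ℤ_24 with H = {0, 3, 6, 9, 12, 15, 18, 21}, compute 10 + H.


10 + H = {10 + h (mod 24) : h ∈ H}
10+0=10, 10+3=13, 10+6=16, 10+9=19, 10+12=22, 10+15=1, 10+18=4, 10+21=7
10 + H = {1, 4, 7, 10, 13, 16, 19, 22} = 1 + H

10 + H = {1, 4, 7, 10, 13, 16, 19, 22}


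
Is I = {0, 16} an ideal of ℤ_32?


Check ideal conditions for I = {0, 16} in ℤ_32:
(1) I is an additive subgroup? Yes
(2) For r ∈ ℤ_32 and a ∈ I: r·a ∈ I? Yes

Yes, I is an ideal of ℤ_32


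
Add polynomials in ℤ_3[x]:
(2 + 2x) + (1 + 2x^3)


Add coefficients mod 3:
x^0: 2 + 1 = 0 (mod 3)
x^1: 2 + 0 = 2 (mod 3)
x^2: 0 + 0 = 0 (mod 3)
x^3: 0 + 2 = 2 (mod 3)
Result: 2x + 2x^3

f + g = 2x + 2x^3


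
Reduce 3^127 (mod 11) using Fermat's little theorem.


Fermat's little theorem: if p is prime and gcd(a,p)=1, then a^(p-1) ≡ 1 (mod p)
p = 11 is prime, gcd(3,11) = 1
Reduce exponent: 127 mod 10 = 7
So 3^127 ≡ 3^7 (mod 11)
3^7 mod 11 = 9

3^127 ≡ 9 (mod 11)


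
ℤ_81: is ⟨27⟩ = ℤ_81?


g generates ℤ_n iff gcd(g, n) = 1
gcd(27, 81) = 27
Since gcd = 27 ≠ 1, ⟨27⟩ has order 3 < 81, so 27 is not a generator.

No, 27 does not generate ℤ_81


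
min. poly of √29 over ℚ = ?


√29 satisfies x² - 29 = 0, irreducible over ℚ since 29 is squarefree

Minimal polynomial: x² - 29


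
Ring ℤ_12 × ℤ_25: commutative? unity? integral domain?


Direct product ring; commutative with unity (1,1); but (1,0)·(0,1) = (0,0) gives zero divisors, so not an integral domain
Commutative: Yes
Integral domain: No
Has unity: Yes

ℤ_12 × ℤ_25: Commutative=Yes, Unity=Yes


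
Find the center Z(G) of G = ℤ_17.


Z(G) = {g ∈ G | gx = xg for all x ∈ G}
ℤ_17 is abelian, so Z(G) = G

Z(ℤ_17) = ℤ_17


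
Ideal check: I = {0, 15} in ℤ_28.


Check ideal conditions for I = {0, 15} in ℤ_28:
(1) I is an additive subgroup? No
(2) For r ∈ ℤ_28 and a ∈ I: r·a ∈ I? No  [counterexample: r=2, a=15, r·a mod 28 = 2 ∉ I]

No, I is not an ideal of ℤ_28


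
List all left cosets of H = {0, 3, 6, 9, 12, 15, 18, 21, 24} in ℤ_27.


H = {0, 3, 6, 9, 12, 15, 18, 21, 24}, |H| = 9
Number of cosets = |G|/|H| = 27/9 = 3
0 + H = {0, 3, 6, 9, 12, 15, 18, 21, 24}
1 + H = {1, 4, 7, 10, 13, 16, 19, 22, 25}
2 + H = {2, 5, 8, 11, 14, 17, 20, 23, 26}

Cosets: 0+H={0,3,6,9,12,15,18,21,24}; 1+H={1,4,7,10,13,16,19,22,25}; 2+H={2,5,8,11,14,17,20,23,26}


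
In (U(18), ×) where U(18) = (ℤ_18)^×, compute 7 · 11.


Operation: multiplication mod 18
7 · 11 = (a × b) mod 18 with a = 7, b = 11

7 · 11 = 5


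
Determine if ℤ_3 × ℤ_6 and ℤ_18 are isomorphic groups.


Comparing ℤ_3 × ℤ_6 and ℤ_18:
gcd(3,6) = 3 ≠ 1. Max element order in ℤ_3×ℤ_6 is lcm(3,6) = 6 < 18, so it has no element of order 18

No, ℤ_3 × ℤ_6 ≇ ℤ_18


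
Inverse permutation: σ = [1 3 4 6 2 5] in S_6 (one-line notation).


To find σ⁻¹, swap domain and range:
σ(1) = 1 → σ⁻¹(1) = 1
σ(2) = 3 → σ⁻¹(3) = 2
σ(3) = 4 → σ⁻¹(4) = 3
σ(4) = 6 → σ⁻¹(6) = 4
σ(5) = 2 → σ⁻¹(2) = 5
σ(6) = 5 → σ⁻¹(5) = 6

σ⁻¹ = [1 5 2 3 6 4]


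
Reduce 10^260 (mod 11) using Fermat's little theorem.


Fermat's little theorem: if p is prime and gcd(a,p)=1, then a^(p-1) ≡ 1 (mod p)
p = 11 is prime, gcd(10,11) = 1
Reduce exponent: 260 mod 10 = 0
So 10^260 ≡ 10^0 (mod 11)
10^0 = 1

10^260 ≡ 1 (mod 11)


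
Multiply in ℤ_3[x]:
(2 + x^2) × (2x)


Expand and collect like terms; reduce coefficients mod 3:
x^0: 2·0 = 0 ≡ 0 (mod 3)
x^1: 2·2 + 0·0 = 4 ≡ 1 (mod 3)
x^2: 0·2 + 1·0 = 0 ≡ 0 (mod 3)
x^3: 1·2 = 2 ≡ 2 (mod 3)
Result: x + 2x^3

f · g = x + 2x^3


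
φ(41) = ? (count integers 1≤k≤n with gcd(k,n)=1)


Factor n: 41 = 41
φ(n) = n · ∏(1 - 1/p) over distinct primes p | n
φ(41) = 41 · (1 - 1/41) = 40

φ(41) = 40


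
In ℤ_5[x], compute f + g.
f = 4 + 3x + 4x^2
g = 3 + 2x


Add coefficients mod 5:
x^0: 4 + 3 = 2 (mod 5)
x^1: 3 + 2 = 0 (mod 5)
x^2: 4 + 0 = 4 (mod 5)
Result: 2 + 4x^2

f + g = 2 + 4x^2


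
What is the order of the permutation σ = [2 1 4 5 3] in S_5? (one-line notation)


Cycle decomposition: (1 2) (3 4 5)
Cycle lengths: 2, 3
Order = lcm(2, 3) = 6

ord(σ) = 6


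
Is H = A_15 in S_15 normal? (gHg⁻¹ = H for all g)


H = A_15 in S_15
A_15 has index 2 in S_15, and every subgroup of index 2 is normal

Yes, normal subgroup


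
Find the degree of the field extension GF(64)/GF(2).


GF(64) = GF(2^6), so the extension degree is 6

[GF(64)/GF(2)] = 6


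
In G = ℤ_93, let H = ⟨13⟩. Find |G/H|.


|⟨13⟩| = n / gcd(13, 93) = 93 / 1 = 93
H is normal (ℤ_93 is abelian).
|G/H| = |G| / |H| = 93 / 93 = 1

|G/H| = 1


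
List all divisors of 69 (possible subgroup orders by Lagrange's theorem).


Lagrange's theorem: |H| divides |G|
|G| = 69
Divisors of 69: 1, 3, 23, 69

Possible subgroup orders: {1, 3, 23, 69}


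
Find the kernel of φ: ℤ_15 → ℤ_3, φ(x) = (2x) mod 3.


Kernel = preimage of identity
ker(φ) = {x ∈ ℤ_15 : 2x ≡ 0 (mod 3)}. Since 3 | 15, φ is well-defined. The kernel is the cyclic subgroup ⟨3⟩ of ℤ_15 (order 5), i.e. {0, 3, 6, 9, 12}

ker(φ) = {0, 3, 6, 9, 12}


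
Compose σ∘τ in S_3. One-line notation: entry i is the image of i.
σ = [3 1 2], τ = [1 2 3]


σ∘τ: apply τ first, then σ
1 →τ 1 →σ 3
2 →τ 2 →σ 1
3 →τ 3 →σ 2

σ∘τ = [3 1 2]


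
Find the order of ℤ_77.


ℤ_n has n elements.

|ℤ_77| = 77


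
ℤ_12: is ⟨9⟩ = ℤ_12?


g generates ℤ_n iff gcd(g, n) = 1
gcd(9, 12) = 3
Since gcd = 3 ≠ 1, ⟨9⟩ has order 4 < 12, so 9 is not a generator.

No, 9 does not generate ℤ_12


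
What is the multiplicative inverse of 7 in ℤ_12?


Use the extended Euclidean algorithm to write 1 = 7·s + 12·t; then s mod 12 is the inverse.
Euclidean algorithm:
  7 = 0·12 + 7
  12 = 1·7 + 5
  7 = 1·5 + 2
  5 = 2·2 + 1
  2 = 2·1 + 0
gcd(7,12) = 1
Back-substitution gives: 7·(-5) + 12·(3) = 1
So 7⁻¹ ≡ -5 ≡ 7 (mod 12)
Check: 7 × 7 = 49 ≡ 1 (mod 12) ✓

7⁻¹ ≡ 7 (mod 12)


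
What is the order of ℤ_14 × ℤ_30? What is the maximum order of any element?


|ℤ_14 × ℤ_30| = 14 × 30 = 420
Max element order = lcm(14,30) = 210
Cyclic? No (gcd=2)

|ℤ_14×ℤ_30| = 420, max element order = 210


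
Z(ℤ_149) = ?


Z(G) = {g ∈ G | gx = xg for all x ∈ G}
ℤ_149 is abelian, so Z(G) = G

Z(ℤ_149) = ℤ_149


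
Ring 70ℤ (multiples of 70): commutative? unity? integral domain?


70ℤ is a commutative ring under +,× but has no multiplicative identity (1 ∉ 70ℤ); it has no zero divisors, but without unity it is not an integral domain
Commutative: Yes
Integral domain: No
Has unity: No

70ℤ (multiples of 70): Commutative=Yes, Unity=No


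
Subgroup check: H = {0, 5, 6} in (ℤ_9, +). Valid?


Subgroup test for H = {0, 5, 6} in (ℤ_9, +):
(1) 0 ∈ H? Yes
(2) Closure: for all a,b ∈ H, (a+b) mod 9 ∈ H? No  [counterexample: 5 + 5 = 1 ∉ H]
(3) Inverses: for all a ∈ H, -a mod 9 ∈ H? No

No, H is not a subgroup of ℤ_9


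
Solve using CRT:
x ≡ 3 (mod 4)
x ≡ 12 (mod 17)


m₁ = 4, m₂ = 17, gcd = 1, so CRT applies. M = m₁·m₂ = 68
Let M₁ = M/m₁ = 17, M₂ = M/m₂ = 4
Find y₁ ≡ M₁⁻¹ (mod m₁): 17⁻¹ ≡ 1 (mod 4)
Find y₂ ≡ M₂⁻¹ (mod m₂): 4⁻¹ ≡ 13 (mod 17)
x = a₁·M₁·y₁ + a₂·M₂·y₂ = 3·17·1 + 12·4·13 = 675
Reduce mod 68: x ≡ 63
Check: 63 mod 4 = 3 ✓, 63 mod 17 = 12 ✓

x ≡ 63 (mod 68)


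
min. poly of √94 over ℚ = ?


√94 satisfies x² - 94 = 0, irreducible over ℚ since 94 is squarefree

Minimal polynomial: x² - 94


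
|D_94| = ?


|D_n| = 2n (n rotations and n reflections)
|D_94| = 2×94 = 188

|D_94| = 188


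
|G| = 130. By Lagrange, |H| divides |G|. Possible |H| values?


Lagrange's theorem: |H| divides |G|
|G| = 130
Divisors of 130: 1, 2, 5, 10, 13, 26, 65, 130

Possible subgroup orders: {1, 2, 5, 10, 13, 26, 65, 130}


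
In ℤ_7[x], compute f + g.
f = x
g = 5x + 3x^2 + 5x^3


Add coefficients mod 7:
x^0: 0 + 0 = 0 (mod 7)
x^1: 1 + 5 = 6 (mod 7)
x^2: 0 + 3 = 3 (mod 7)
x^3: 0 + 5 = 5 (mod 7)
Result: 6x + 3x^2 + 5x^3

f + g = 6x + 3x^2 + 5x^3


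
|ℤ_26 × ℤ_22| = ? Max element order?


|ℤ_26 × ℤ_22| = 26 × 22 = 572
Max element order = lcm(26,22) = 286
Cyclic? No (gcd=2)

|ℤ_26×ℤ_22| = 572, max element order = 286


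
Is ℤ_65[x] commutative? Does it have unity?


ℤ_65 has zero divisors (5·13 ≡ 0), and these lift to constant zero divisors in ℤ_65[x]; so not an integral domain
Commutative: Yes
Integral domain: No
Has unity: Yes

ℤ_65[x]: Commutative=Yes, Unity=Yes


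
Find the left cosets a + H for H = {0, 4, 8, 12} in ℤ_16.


H = {0, 4, 8, 12}, |H| = 4
Number of cosets = |G|/|H| = 16/4 = 4
0 + H = {0, 4, 8, 12}
1 + H = {1, 5, 9, 13}
2 + H = {2, 6, 10, 14}
3 + H = {3, 7, 11, 15}

Cosets: 0+H={0,4,8,12}; 1+H={1,5,9,13}; 2+H={2,6,10,14}; 3+H={3,7,11,15}


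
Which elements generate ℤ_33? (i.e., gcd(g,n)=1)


g generates ℤ_n iff gcd(g,n) = 1
Prime factors of 33: 3, 11
Generators are g ∈ {1,...,32} not divisible by any of these primes.
Generators: {1, 2, 4, 5, 7, 8, 10, 13, 14, 16, 17, 19, 20, 23, 25, 26, 28, 29, 31, 32}
Number of generators = φ(33) = 20

Generators of ℤ_33 = {1, 2, 4, 5, 7, 8, 10, 13, 14, 16, 17, 19, 20, 23, 25, 26, 28, 29, 31, 32}


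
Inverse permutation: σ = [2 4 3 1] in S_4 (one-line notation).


To find σ⁻¹, swap domain and range:
σ(1) = 2 → σ⁻¹(2) = 1
σ(2) = 4 → σ⁻¹(4) = 2
σ(3) = 3 → σ⁻¹(3) = 3
σ(4) = 1 → σ⁻¹(1) = 4

σ⁻¹ = [4 1 3 2]


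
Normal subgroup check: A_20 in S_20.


H = A_20 in S_20
A_20 has index 2 in S_20, and every subgroup of index 2 is normal

Yes, normal subgroup


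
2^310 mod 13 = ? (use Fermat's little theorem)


Fermat's little theorem: if p is prime and gcd(a,p)=1, then a^(p-1) ≡ 1 (mod p)
p = 13 is prime, gcd(2,13) = 1
Reduce exponent: 310 mod 12 = 10
So 2^310 ≡ 2^10 (mod 13)
2^10 mod 13 = 10

2^310 ≡ 10 (mod 13)


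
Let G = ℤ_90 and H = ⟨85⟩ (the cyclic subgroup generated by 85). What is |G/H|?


|⟨85⟩| = n / gcd(85, 90) = 90 / 5 = 18
H is normal (ℤ_90 is abelian).
|G/H| = |G| / |H| = 90 / 18 = 5

|G/H| = 5


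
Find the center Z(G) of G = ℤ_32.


Z(G) = {g ∈ G | gx = xg for all x ∈ G}
ℤ_32 is abelian, so Z(G) = G

Z(ℤ_32) = ℤ_32


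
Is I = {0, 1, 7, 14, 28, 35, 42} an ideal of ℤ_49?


Check ideal conditions for I = {0, 1, 7, 14, 28, 35, 42} in ℤ_49:
(1) I is an additive subgroup? No
(2) For r ∈ ℤ_49 and a ∈ I: r·a ∈ I? No  [counterexample: r=2, a=1, r·a mod 49 = 2 ∉ I]

No, I is not an ideal of ℤ_49


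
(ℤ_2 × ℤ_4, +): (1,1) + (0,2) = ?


Operation: componentwise addition mod (2, 4)
(1,1) + (0,2) = ((a₁+b₁) mod 2, (a₂+b₂) mod 4) with a = (1,1), b = (0,2)

(1,1) + (0,2) = (1,3)


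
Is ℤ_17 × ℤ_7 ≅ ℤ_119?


Comparing ℤ_17 × ℤ_7 and ℤ_119:
gcd(17,7) = 1, so ℤ_17 × ℤ_7 ≅ ℤ_119 (CRT)

Yes, ℤ_17 × ℤ_7 ≅ ℤ_119


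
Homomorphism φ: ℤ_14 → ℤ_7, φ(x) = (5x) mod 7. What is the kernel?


Kernel = preimage of identity
ker(φ) = {x ∈ ℤ_14 : 5x ≡ 0 (mod 7)}. Since 7 | 14, φ is well-defined. The kernel is the cyclic subgroup ⟨7⟩ of ℤ_14 (order 2), i.e. {0, 7}

ker(φ) = {0, 7}


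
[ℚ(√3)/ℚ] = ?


√3 has minimal polynomial x² - 3 (irreducible over ℚ since 3 is squarefree)

[ℚ(√3)/ℚ] = 2


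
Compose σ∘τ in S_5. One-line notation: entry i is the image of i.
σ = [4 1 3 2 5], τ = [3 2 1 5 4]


σ∘τ: apply τ first, then σ
1 →τ 3 →σ 3
2 →τ 2 →σ 1
3 →τ 1 →σ 4
4 →τ 5 →σ 5
5 →τ 4 →σ 2

σ∘τ = [3 1 4 5 2]


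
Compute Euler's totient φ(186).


Factor n: 186 = 2 × 3 × 31
φ(n) = n · ∏(1 - 1/p) over distinct primes p | n
φ(186) = 186 · (1 - 1/2) · (1 - 1/3) · (1 - 1/31) = 60

φ(186) = 60


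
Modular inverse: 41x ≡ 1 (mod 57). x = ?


Use the extended Euclidean algorithm to write 1 = 41·s + 57·t; then s mod 57 is the inverse.
Euclidean algorithm:
  41 = 0·57 + 41
  57 = 1·41 + 16
  41 = 2·16 + 9
  16 = 1·9 + 7
  9 = 1·7 + 2
  7 = 3·2 + 1
  2 = 2·1 + 0
gcd(41,57) = 1
Back-substitution gives: 41·(-25) + 57·(18) = 1
So 41⁻¹ ≡ -25 ≡ 32 (mod 57)
Check: 41 × 32 = 1312 ≡ 1 (mod 57) ✓

41⁻¹ ≡ 32 (mod 57)


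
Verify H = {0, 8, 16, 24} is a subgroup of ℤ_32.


Subgroup test for H = {0, 8, 16, 24} in (ℤ_32, +):
(1) 0 ∈ H? Yes
(2) Closure: for all a,b ∈ H, (a+b) mod 32 ∈ H? Yes
(3) Inverses: for all a ∈ H, -a mod 32 ∈ H? Yes

Yes, H is a subgroup of ℤ_32


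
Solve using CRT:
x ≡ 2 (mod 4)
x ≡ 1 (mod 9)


m₁ = 4, m₂ = 9, gcd = 1, so CRT applies. M = m₁·m₂ = 36
Let M₁ = M/m₁ = 9, M₂ = M/m₂ = 4
Find y₁ ≡ M₁⁻¹ (mod m₁): 9⁻¹ ≡ 1 (mod 4)
Find y₂ ≡ M₂⁻¹ (mod m₂): 4⁻¹ ≡ 7 (mod 9)
x = a₁·M₁·y₁ + a₂·M₂·y₂ = 2·9·1 + 1·4·7 = 46
Reduce mod 36: x ≡ 10
Check: 10 mod 4 = 2 ✓, 10 mod 9 = 1 ✓

x ≡ 10 (mod 36)


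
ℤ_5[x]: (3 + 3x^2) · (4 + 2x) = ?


Expand and collect like terms; reduce coefficients mod 5:
x^0: 3·4 = 12 ≡ 2 (mod 5)
x^1: 3·2 + 0·4 = 6 ≡ 1 (mod 5)
x^2: 0·2 + 3·4 = 12 ≡ 2 (mod 5)
x^3: 3·2 = 6 ≡ 1 (mod 5)
Result: 2 + x + 2x^2 + x^3

f · g = 2 + x + 2x^2 + x^3


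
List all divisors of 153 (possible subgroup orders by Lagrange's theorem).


Lagrange's theorem: |H| divides |G|
|G| = 153
Divisors of 153: 1, 3, 9, 17, 51, 153

Possible subgroup orders: {1, 3, 9, 17, 51, 153}


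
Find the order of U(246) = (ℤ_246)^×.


U(n) is the group of units mod n; |U(n)| = φ(n)
|U(246)| = φ(246) = 80

|U(246) = (ℤ_246)^×| = 80


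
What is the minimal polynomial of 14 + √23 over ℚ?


Let α = 14 + √23. Then α - 14 = √23, so (α - 14)² = 23, giving α² - 28α + 173 = 0. Degree 2 and α ∉ ℚ, so this is the minimal polynomial.

Minimal polynomial: x² - 28x + 173


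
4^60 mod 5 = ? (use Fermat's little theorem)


Fermat's little theorem: if p is prime and gcd(a,p)=1, then a^(p-1) ≡ 1 (mod p)
p = 5 is prime, gcd(4,5) = 1
Reduce exponent: 60 mod 4 = 0
So 4^60 ≡ 4^0 (mod 5)
4^0 = 1

4^60 ≡ 1 (mod 5)


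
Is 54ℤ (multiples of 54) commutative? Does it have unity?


54ℤ is a commutative ring under +,× but has no multiplicative identity (1 ∉ 54ℤ); it has no zero divisors, but without unity it is not an integral domain
Commutative: Yes
Integral domain: No
Has unity: No

54ℤ (multiples of 54): Commutative=Yes, Unity=No


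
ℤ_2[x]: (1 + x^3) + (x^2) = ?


Add coefficients mod 2:
x^0: 1 + 0 = 1 (mod 2)
x^1: 0 + 0 = 0 (mod 2)
x^2: 0 + 1 = 1 (mod 2)
x^3: 1 + 0 = 1 (mod 2)
Result: 1 + x^2 + x^3

f + g = 1 + x^2 + x^3


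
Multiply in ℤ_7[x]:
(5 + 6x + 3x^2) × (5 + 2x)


Expand and collect like terms; reduce coefficients mod 7:
x^0: 5·5 = 25 ≡ 4 (mod 7)
x^1: 5·2 + 6·5 = 40 ≡ 5 (mod 7)
x^2: 6·2 + 3·5 = 27 ≡ 6 (mod 7)
x^3: 3·2 = 6 ≡ 6 (mod 7)
Result: 4 + 5x + 6x^2 + 6x^3

f · g = 4 + 5x + 6x^2 + 6x^3


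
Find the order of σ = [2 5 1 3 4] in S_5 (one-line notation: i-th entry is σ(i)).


Cycle decomposition: (1 2 5 4 3)
Cycle lengths: 5
Order = lcm(5) = 5

ord(σ) = 5


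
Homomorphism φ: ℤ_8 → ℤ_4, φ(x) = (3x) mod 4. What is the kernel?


Kernel = preimage of identity
ker(φ) = {x ∈ ℤ_8 : 3x ≡ 0 (mod 4)}. Since 4 | 8, φ is well-defined. The kernel is the cyclic subgroup ⟨4⟩ of ℤ_8 (order 2), i.e. {0, 4}

ker(φ) = {0, 4}


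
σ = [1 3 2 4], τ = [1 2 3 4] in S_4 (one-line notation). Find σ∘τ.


σ∘τ: apply τ first, then σ
1 →τ 1 →σ 1
2 →τ 2 →σ 3
3 →τ 3 →σ 2
4 →τ 4 →σ 4

σ∘τ = [1 3 2 4]


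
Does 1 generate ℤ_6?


g generates ℤ_n iff gcd(g, n) = 1
gcd(1, 6) = 1
Since gcd = 1, 1 is a generator.

Yes, 1 generates ℤ_6


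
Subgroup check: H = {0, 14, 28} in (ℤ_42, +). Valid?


Subgroup test for H = {0, 14, 28} in (ℤ_42, +):
(1) 0 ∈ H? Yes
(2) Closure: for all a,b ∈ H, (a+b) mod 42 ∈ H? Yes
(3) Inverses: for all a ∈ H, -a mod 42 ∈ H? Yes

Yes, H is a subgroup of ℤ_42


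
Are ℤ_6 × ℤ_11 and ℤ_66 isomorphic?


Comparing ℤ_6 × ℤ_11 and ℤ_66:
gcd(6,11) = 1, so ℤ_6 × ℤ_11 ≅ ℤ_66 (CRT)

Yes, ℤ_6 × ℤ_11 ≅ ℤ_66


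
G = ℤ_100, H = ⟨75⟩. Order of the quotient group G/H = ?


|⟨75⟩| = n / gcd(75, 100) = 100 / 25 = 4
H is normal (ℤ_100 is abelian).
|G/H| = |G| / |H| = 100 / 4 = 25

|G/H| = 25


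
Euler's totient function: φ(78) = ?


Factor n: 78 = 2 × 3 × 13
φ(n) = n · ∏(1 - 1/p) over distinct primes p | n
φ(78) = 78 · (1 - 1/2) · (1 - 1/3) · (1 - 1/13) = 24

φ(78) = 24


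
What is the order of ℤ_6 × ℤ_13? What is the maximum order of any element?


|ℤ_6 × ℤ_13| = 6 × 13 = 78
Max element order = lcm(6,13) = 78
Cyclic? Yes (gcd=1)

|ℤ_6×ℤ_13| = 78, max element order = 78


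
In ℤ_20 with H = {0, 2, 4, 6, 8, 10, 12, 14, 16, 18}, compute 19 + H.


19 + H = {19 + h (mod 20) : h ∈ H}
19+0=19, 19+2=1, 19+4=3, 19+6=5, 19+8=7, 19+10=9, 19+12=11, 19+14=13, 19+16=15, 19+18=17
19 + H = {1, 3, 5, 7, 9, 11, 13, 15, 17, 19} = 1 + H

19 + H = {1, 3, 5, 7, 9, 11, 13, 15, 17, 19}


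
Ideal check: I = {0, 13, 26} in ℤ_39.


Check ideal conditions for I = {0, 13, 26} in ℤ_39:
(1) I is an additive subgroup? Yes
(2) For r ∈ ℤ_39 and a ∈ I: r·a ∈ I? Yes

Yes, I is an ideal of ℤ_39


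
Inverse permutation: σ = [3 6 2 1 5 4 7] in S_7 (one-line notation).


To find σ⁻¹, swap domain and range:
σ(1) = 3 → σ⁻¹(3) = 1
σ(2) = 6 → σ⁻¹(6) = 2
σ(3) = 2 → σ⁻¹(2) = 3
σ(4) = 1 → σ⁻¹(1) = 4
σ(5) = 5 → σ⁻¹(5) = 5
σ(6) = 4 → σ⁻¹(4) = 6
σ(7) = 7 → σ⁻¹(7) = 7

σ⁻¹ = [4 3 1 6 5 2 7]


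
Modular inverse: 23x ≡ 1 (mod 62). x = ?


Use the extended Euclidean algorithm to write 1 = 23·s + 62·t; then s mod 62 is the inverse.
Euclidean algorithm:
  23 = 0·62 + 23
  62 = 2·23 + 16
  23 = 1·16 + 7
  16 = 2·7 + 2
  7 = 3·2 + 1
  2 = 2·1 + 0
gcd(23,62) = 1
Back-substitution gives: 23·(27) + 62·(-10) = 1
So 23⁻¹ ≡ 27 ≡ 27 (mod 62)
Check: 23 × 27 = 621 ≡ 1 (mod 62) ✓

23⁻¹ ≡ 27 (mod 62)


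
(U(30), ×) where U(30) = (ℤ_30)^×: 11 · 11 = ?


Operation: multiplication mod 30
11 · 11 = (a × b) mod 30 with a = 11, b = 11

11 · 11 = 1


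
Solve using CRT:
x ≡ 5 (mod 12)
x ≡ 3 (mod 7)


m₁ = 12, m₂ = 7, gcd = 1, so CRT applies. M = m₁·m₂ = 84
Let M₁ = M/m₁ = 7, M₂ = M/m₂ = 12
Find y₁ ≡ M₁⁻¹ (mod m₁): 7⁻¹ ≡ 7 (mod 12)
Find y₂ ≡ M₂⁻¹ (mod m₂): 12⁻¹ ≡ 3 (mod 7)
x = a₁·M₁·y₁ + a₂·M₂·y₂ = 5·7·7 + 3·12·3 = 353
Reduce mod 84: x ≡ 17
Check: 17 mod 12 = 5 ✓, 17 mod 7 = 3 ✓

x ≡ 17 (mod 84)


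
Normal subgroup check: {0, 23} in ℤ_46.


H = {0, 23} in ℤ_46
ℤ_46 is abelian; every subgroup of an abelian group is normal

Yes, normal subgroup


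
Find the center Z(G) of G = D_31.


Z(G) = {g ∈ G | gx = xg for all x ∈ G}
For odd n, Z(D_n) = {e}: no nontrivial rotation commutes with all reflections

Z(D_31) = {e}


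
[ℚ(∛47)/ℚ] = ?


∛47 has minimal polynomial x³ - 47 (irreducible over ℚ since 47 is not a perfect cube)

[ℚ(∛47)/ℚ] = 3


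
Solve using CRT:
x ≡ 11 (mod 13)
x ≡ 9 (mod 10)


m₁ = 13, m₂ = 10, gcd = 1, so CRT applies. M = m₁·m₂ = 130
Let M₁ = M/m₁ = 10, M₂ = M/m₂ = 13
Find y₁ ≡ M₁⁻¹ (mod m₁): 10⁻¹ ≡ 4 (mod 13)
Find y₂ ≡ M₂⁻¹ (mod m₂): 13⁻¹ ≡ 7 (mod 10)
x = a₁·M₁·y₁ + a₂·M₂·y₂ = 11·10·4 + 9·13·7 = 1259
Reduce mod 130: x ≡ 89
Check: 89 mod 13 = 11 ✓, 89 mod 10 = 9 ✓

x ≡ 89 (mod 130)


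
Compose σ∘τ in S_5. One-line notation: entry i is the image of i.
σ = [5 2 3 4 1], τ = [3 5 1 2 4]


σ∘τ: apply τ first, then σ
1 →τ 3 →σ 3
2 →τ 5 →σ 1
3 →τ 1 →σ 5
4 →τ 2 →σ 2
5 →τ 4 →σ 4

σ∘τ = [3 1 5 2 4]


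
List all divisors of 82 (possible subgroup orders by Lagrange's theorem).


Lagrange's theorem: |H| divides |G|
|G| = 82
Divisors of 82: 1, 2, 41, 82

Possible subgroup orders: {1, 2, 41, 82}


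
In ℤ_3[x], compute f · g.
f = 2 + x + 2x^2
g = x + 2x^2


Expand and collect like terms; reduce coefficients mod 3:
x^0: 2·0 = 0 ≡ 0 (mod 3)
x^1: 2·1 + 1·0 = 2 ≡ 2 (mod 3)
x^2: 2·2 + 1·1 + 2·0 = 5 ≡ 2 (mod 3)
x^3: 1·2 + 2·1 = 4 ≡ 1 (mod 3)
x^4: 2·2 = 4 ≡ 1 (mod 3)
Result: 2x + 2x^2 + x^3 + x^4

f · g = 2x + 2x^2 + x^3 + x^4


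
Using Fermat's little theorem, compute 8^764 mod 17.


Fermat's little theorem: if p is prime and gcd(a,p)=1, then a^(p-1) ≡ 1 (mod p)
p = 17 is prime, gcd(8,17) = 1
Reduce exponent: 764 mod 16 = 12
So 8^764 ≡ 8^12 (mod 17)
8^12 mod 17 = 16

8^764 ≡ 16 (mod 17)


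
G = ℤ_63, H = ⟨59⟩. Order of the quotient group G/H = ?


|⟨59⟩| = n / gcd(59, 63) = 63 / 1 = 63
H is normal (ℤ_63 is abelian).
|G/H| = |G| / |H| = 63 / 63 = 1

|G/H| = 1


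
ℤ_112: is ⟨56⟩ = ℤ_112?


g generates ℤ_n iff gcd(g, n) = 1
gcd(56, 112) = 56
Since gcd = 56 ≠ 1, ⟨56⟩ has order 2 < 112, so 56 is not a generator.

No, 56 does not generate ℤ_112


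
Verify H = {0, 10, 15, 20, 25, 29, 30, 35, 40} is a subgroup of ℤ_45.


Subgroup test for H = {0, 10, 15, 20, 25, 29, 30, 35, 40} in (ℤ_45, +):
(1) 0 ∈ H? Yes
(2) Closure: for all a,b ∈ H, (a+b) mod 45 ∈ H? No  [counterexample: 10 + 29 = 39 ∉ H]
(3) Inverses: for all a ∈ H, -a mod 45 ∈ H? No

No, H is not a subgroup of ℤ_45


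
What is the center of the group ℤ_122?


Z(G) = {g ∈ G | gx = xg for all x ∈ G}
ℤ_122 is abelian, so Z(G) = G

Z(ℤ_122) = ℤ_122


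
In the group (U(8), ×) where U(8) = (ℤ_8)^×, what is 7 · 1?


Operation: multiplication mod 8
7 · 1 = (a × b) mod 8 with a = 7, b = 1

7 · 1 = 7


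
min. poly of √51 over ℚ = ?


√51 satisfies x² - 51 = 0, irreducible over ℚ since 51 is squarefree

Minimal polynomial: x² - 51


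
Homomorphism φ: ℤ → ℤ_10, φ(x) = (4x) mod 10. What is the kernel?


Kernel = preimage of identity
ker(φ) = {x ∈ ℤ : 4x ≡ 0 (mod 10)}. gcd(4,10) = 2, so 4x ≡ 0 (mod 10) ⟺ x ≡ 0 (mod 10/2 = 5). Hence ker(φ) = 5ℤ

ker(φ) = 5ℤ


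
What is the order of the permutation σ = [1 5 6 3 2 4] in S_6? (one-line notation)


Cycle decomposition: (2 5) (3 6 4)
Cycle lengths: 2, 3
Order = lcm(2, 3) = 6

ord(σ) = 6


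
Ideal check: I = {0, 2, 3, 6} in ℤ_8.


Check ideal conditions for I = {0, 2, 3, 6} in ℤ_8:
(1) I is an additive subgroup? No
(2) For r ∈ ℤ_8 and a ∈ I: r·a ∈ I? No  [counterexample: r=2, a=2, r·a mod 8 = 4 ∉ I]

No, I is not an ideal of ℤ_8


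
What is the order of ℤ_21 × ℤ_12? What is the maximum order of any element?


|ℤ_21 × ℤ_12| = 21 × 12 = 252
Max element order = lcm(21,12) = 84
Cyclic? No (gcd=3)

|ℤ_21×ℤ_12| = 252, max element order = 84


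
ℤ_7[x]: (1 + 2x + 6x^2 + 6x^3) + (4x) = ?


Add coefficients mod 7:
x^0: 1 + 0 = 1 (mod 7)
x^1: 2 + 4 = 6 (mod 7)
x^2: 6 + 0 = 6 (mod 7)
x^3: 6 + 0 = 6 (mod 7)
Result: 1 + 6x + 6x^2 + 6x^3

f + g = 1 + 6x + 6x^2 + 6x^3


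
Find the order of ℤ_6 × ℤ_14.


|A × B| = |A| · |B|
|ℤ_6 × ℤ_14| = 6 × 14 = 84

|ℤ_6 × ℤ_14| = 84


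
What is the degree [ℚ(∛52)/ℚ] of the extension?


∛52 has minimal polynomial x³ - 52 (irreducible over ℚ since 52 is not a perfect cube)

[ℚ(∛52)/ℚ] = 3


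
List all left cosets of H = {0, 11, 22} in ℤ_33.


H = {0, 11, 22}, |H| = 3
Number of cosets = |G|/|H| = 33/3 = 11
0 + H = {0, 11, 22}
1 + H = {1, 12, 23}
2 + H = {2, 13, 24}
3 + H = {3, 14, 25}
4 + H = {4, 15, 26}
5 + H = {5, 16, 27}
6 + H = {6, 17, 28}
7 + H = {7, 18, 29}
8 + H = {8, 19, 30}
9 + H = {9, 20, 31}
10 + H = {10, 21, 32}

Cosets: 0+H={0,11,22}; 1+H={1,12,23}; 2+H={2,13,24}; 3+H={3,14,25}; 4+H={4,15,26}; 5+H={5,16,27}; 6+H={6,17,28}; 7+H={7,18,29}; 8+H={8,19,30}; 9+H={9,20,31}; 10+H={10,21,32}


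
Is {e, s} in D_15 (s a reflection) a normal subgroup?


H = {e, s} in D_15 (s a reflection)
r·s·r⁻¹ = sr⁻² ≠ s for n ≥ 3, so {e, s} is not closed under conjugation

No, not a normal subgroup


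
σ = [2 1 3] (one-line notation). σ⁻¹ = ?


To find σ⁻¹, swap domain and range:
σ(1) = 2 → σ⁻¹(2) = 1
σ(2) = 1 → σ⁻¹(1) = 2
σ(3) = 3 → σ⁻¹(3) = 3

σ⁻¹ = [2 1 3]


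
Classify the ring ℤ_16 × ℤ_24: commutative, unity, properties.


Direct product ring; commutative with unity (1,1); but (1,0)·(0,1) = (0,0) gives zero divisors, so not an integral domain
Commutative: Yes
Integral domain: No
Has unity: Yes

ℤ_16 × ℤ_24: Commutative=Yes, Unity=Yes


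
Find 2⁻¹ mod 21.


Use the extended Euclidean algorithm to write 1 = 2·s + 21·t; then s mod 21 is the inverse.
Euclidean algorithm:
  2 = 0·21 + 2
  21 = 10·2 + 1
  2 = 2·1 + 0
gcd(2,21) = 1
Back-substitution gives: 2·(-10) + 21·(1) = 1
So 2⁻¹ ≡ -10 ≡ 11 (mod 21)
Check: 2 × 11 = 22 ≡ 1 (mod 21) ✓

2⁻¹ ≡ 11 (mod 21)


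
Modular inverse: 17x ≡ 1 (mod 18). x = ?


Use the extended Euclidean algorithm to write 1 = 17·s + 18·t; then s mod 18 is the inverse.
Euclidean algorithm:
  17 = 0·18 + 17
  18 = 1·17 + 1
  17 = 17·1 + 0
gcd(17,18) = 1
Back-substitution gives: 17·(-1) + 18·(1) = 1
So 17⁻¹ ≡ -1 ≡ 17 (mod 18)
Check: 17 × 17 = 289 ≡ 1 (mod 18) ✓

17⁻¹ ≡ 17 (mod 18)


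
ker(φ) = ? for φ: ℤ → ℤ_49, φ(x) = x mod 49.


Kernel = preimage of identity
ker(φ) = {x ∈ ℤ : x ≡ 0 (mod 49)} = 49ℤ = {0, ±49, ±98, ...}

ker(φ) = 49ℤ


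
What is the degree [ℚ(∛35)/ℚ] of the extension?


∛35 has minimal polynomial x³ - 35 (irreducible over ℚ since 35 is not a perfect cube)

[ℚ(∛35)/ℚ] = 3


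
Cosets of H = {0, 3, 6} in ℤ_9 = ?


H = {0, 3, 6}, |H| = 3
Number of cosets = |G|/|H| = 9/3 = 3
0 + H = {0, 3, 6}
1 + H = {1, 4, 7}
2 + H = {2, 5, 8}

Cosets: 0+H={0,3,6}; 1+H={1,4,7}; 2+H={2,5,8}


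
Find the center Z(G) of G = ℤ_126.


Z(G) = {g ∈ G | gx = xg for all x ∈ G}
ℤ_126 is abelian, so Z(G) = G

Z(ℤ_126) = ℤ_126


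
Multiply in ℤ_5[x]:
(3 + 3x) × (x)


Expand and collect like terms; reduce coefficients mod 5:
x^0: 3·0 = 0 ≡ 0 (mod 5)
x^1: 3·1 + 3·0 = 3 ≡ 3 (mod 5)
x^2: 3·1 = 3 ≡ 3 (mod 5)
Result: 3x + 3x^2

f · g = 3x + 3x^2


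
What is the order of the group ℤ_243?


ℤ_n has n elements.

|ℤ_243| = 243


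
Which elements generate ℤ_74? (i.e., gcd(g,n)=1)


g generates ℤ_n iff gcd(g,n) = 1
Prime factors of 74: 2, 37
Generators are g ∈ {1,...,73} not divisible by any of these primes.
Generators: {1, 3, 5, 7, 9, 11, 13, 15, 17, 19, 21, 23, 25, 27, 29, 31, 33, 35, 39, 41, 43, 45, 47, 49, 51, 53, 55, 57, 59, 61, 63, 65, 67, 69, 71, 73}
Number of generators = φ(74) = 36

Generators of ℤ_74 = {1, 3, 5, 7, 9, 11, 13, 15, 17, 19, 21, 23, 25, 27, 29, 31, 33, 35, 39, 41, 43, 45, 47, 49, 51, 53, 55, 57, 59, 61, 63, 65, 67, 69, 71, 73}


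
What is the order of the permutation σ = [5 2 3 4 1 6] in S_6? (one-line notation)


Cycle decomposition: (1 5)
Cycle lengths: 2
Order = lcm(2) = 2

ord(σ) = 2


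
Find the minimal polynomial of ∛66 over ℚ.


∛66 satisfies x³ - 66 = 0, irreducible over ℚ (no rational root; 66 is not a perfect cube)

Minimal polynomial: x³ - 66


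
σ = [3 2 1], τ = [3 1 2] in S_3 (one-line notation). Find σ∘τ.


σ∘τ: apply τ first, then σ
1 →τ 3 →σ 1
2 →τ 1 →σ 3
3 →τ 2 →σ 2

σ∘τ = [1 3 2]


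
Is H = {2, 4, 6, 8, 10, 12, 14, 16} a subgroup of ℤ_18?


Subgroup test for H = {2, 4, 6, 8, 10, 12, 14, 16} in (ℤ_18, +):
(1) 0 ∈ H? No
(2) Closure: for all a,b ∈ H, (a+b) mod 18 ∈ H? No  [counterexample: 2 + 16 = 0 ∉ H]
(3) Inverses: for all a ∈ H, -a mod 18 ∈ H? Yes

No, H is not a subgroup of ℤ_18


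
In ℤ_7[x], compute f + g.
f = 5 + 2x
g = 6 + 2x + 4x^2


Add coefficients mod 7:
x^0: 5 + 6 = 4 (mod 7)
x^1: 2 + 2 = 4 (mod 7)
x^2: 0 + 4 = 4 (mod 7)
Result: 4 + 4x + 4x^2

f + g = 4 + 4x + 4x^2


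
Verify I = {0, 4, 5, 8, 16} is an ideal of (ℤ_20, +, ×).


Check ideal conditions for I = {0, 4, 5, 8, 16} in ℤ_20:
(1) I is an additive subgroup? No
(2) For r ∈ ℤ_20 and a ∈ I: r·a ∈ I? No  [counterexample: r=2, a=5, r·a mod 20 = 10 ∉ I]

No, I is not an ideal of ℤ_20


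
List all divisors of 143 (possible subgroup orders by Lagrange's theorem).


Lagrange's theorem: |H| divides |G|
|G| = 143
Divisors of 143: 1, 11, 13, 143

Possible subgroup orders: {1, 11, 13, 143}


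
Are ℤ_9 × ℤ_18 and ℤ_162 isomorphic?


Comparing ℤ_9 × ℤ_18 and ℤ_162:
gcd(9,18) = 9 ≠ 1. Max element order in ℤ_9×ℤ_18 is lcm(9,18) = 18 < 162, so it has no element of order 162

No, ℤ_9 × ℤ_18 ≇ ℤ_162


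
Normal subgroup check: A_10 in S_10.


H = A_10 in S_10
A_10 has index 2 in S_10, and every subgroup of index 2 is normal

Yes, normal subgroup


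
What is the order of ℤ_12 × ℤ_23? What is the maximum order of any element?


|ℤ_12 × ℤ_23| = 12 × 23 = 276
Max element order = lcm(12,23) = 276
Cyclic? Yes (gcd=1)

|ℤ_12×ℤ_23| = 276, max element order = 276


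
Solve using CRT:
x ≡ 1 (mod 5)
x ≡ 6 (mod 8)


m₁ = 5, m₂ = 8, gcd = 1, so CRT applies. M = m₁·m₂ = 40
Let M₁ = M/m₁ = 8, M₂ = M/m₂ = 5
Find y₁ ≡ M₁⁻¹ (mod m₁): 8⁻¹ ≡ 2 (mod 5)
Find y₂ ≡ M₂⁻¹ (mod m₂): 5⁻¹ ≡ 5 (mod 8)
x = a₁·M₁·y₁ + a₂·M₂·y₂ = 1·8·2 + 6·5·5 = 166
Reduce mod 40: x ≡ 6
Check: 6 mod 5 = 1 ✓, 6 mod 8 = 6 ✓

x ≡ 6 (mod 40)


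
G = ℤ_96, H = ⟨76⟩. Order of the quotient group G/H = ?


|⟨76⟩| = n / gcd(76, 96) = 96 / 4 = 24
H is normal (ℤ_96 is abelian).
|G/H| = |G| / |H| = 96 / 24 = 4

|G/H| = 4


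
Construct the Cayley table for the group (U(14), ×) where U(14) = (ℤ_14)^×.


Elements: {1, 3, 5, 9, 11, 13}
Operation: multiplication mod 14
Entry (a, b) = (a × b) mod 14

Cayley table:
   |  1 |  3 |  5 |  9 | 11 | 13
 1 |  1 |  3 |  5 |  9 | 11 | 13
 3 |  3 |  9 |  1 | 13 |  5 | 11
 5 |  5 |  1 | 11 |  3 | 13 |  9
 9 |  9 | 13 |  3 | 11 |  1 |  5
11 | 11 |  5 | 13 |  1 |  9 |  3
13 | 13 | 11 |  9 |  5 |  3 |  1
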